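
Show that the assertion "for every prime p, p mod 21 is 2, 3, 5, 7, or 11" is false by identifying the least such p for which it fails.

Check each prime p in order until the claim fails.
The first 5 eligible values, up to p = 11, all satisfy the conclusion.
p = 13: 13 mod 21 = 13 — not in {2, 3, 5, 7, 11}.
So p = 13 is the smallest counterexample.

p = 13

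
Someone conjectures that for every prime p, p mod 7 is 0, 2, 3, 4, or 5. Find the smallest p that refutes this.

p = 13

We need the least prime p for which the claim fails.
p = 2: 2 mod 7 = 2.
p = 3: 3 mod 7 = 3.
p = 5: 5 mod 7 = 5.
p = 7: 7 mod 7 = 0.
p = 11: 11 mod 7 = 4.
p = 13: 13 mod 7 = 6 — not in {0, 2, 3, 4, 5}.
Hence p = 13 is a counterexample.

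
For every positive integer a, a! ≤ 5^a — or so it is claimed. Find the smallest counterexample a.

a = 12

We need the least positive integer a for which a! > 5^a.
The first 11 eligible values, up to a = 11, all satisfy the conclusion.
a = 12: a! = 479001600 and 5^a = 244140625, so 479001600 > 244140625.
Thus a = 12 disproves the claim, and no smaller a works.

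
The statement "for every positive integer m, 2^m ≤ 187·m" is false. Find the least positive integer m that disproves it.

A counterexample is any positive integer m such that 2^m > 187·m; we check each in order.
The first 11 eligible values, up to m = 11, all satisfy the conclusion.
m = 12: 2^m = 4096 and 187·m = 2244, so 4096 > 2244.
Hence m = 12 is a counterexample.

m = 12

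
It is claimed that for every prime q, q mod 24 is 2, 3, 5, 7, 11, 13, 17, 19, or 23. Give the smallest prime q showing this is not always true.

q = 73

A counterexample is any prime q such that the claim fails; we check each in order.
For q = 2, 3, 5, 7, …, 61, 67, 71 the conclusion holds.
q = 73: 73 mod 24 = 1 — not in {2, 3, 5, 7, 11, 13, 17, 19, 23}.
Thus q = 73 disproves the claim, and no smaller q works.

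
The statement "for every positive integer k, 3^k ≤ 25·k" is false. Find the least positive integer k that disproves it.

We need the least positive integer k for which 3^k > 25·k.
k = 1: 3^k = 3 and 25·k = 25, so 3 ≤ 25.
k = 2: 3^k = 9 and 25·k = 50, so 9 ≤ 50.
k = 3: 3^k = 27 and 25·k = 75, so 27 ≤ 75.
k = 4: 3^k = 81 and 25·k = 100, so 81 ≤ 100.
k = 5: 3^k = 243 and 25·k = 125, so 243 > 125.
Thus k = 5 disproves the claim, and no smaller k works.

k = 5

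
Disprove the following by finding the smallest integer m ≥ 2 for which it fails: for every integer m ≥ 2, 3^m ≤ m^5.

m = 11

We need the least integer m ≥ 2 for which 3^m > m^5.
The first 9 eligible values, up to m = 10, all satisfy the conclusion.
m = 11: 3^m = 177147 and m^5 = 161051, so 177147 > 161051.
Hence m = 11 is a counterexample.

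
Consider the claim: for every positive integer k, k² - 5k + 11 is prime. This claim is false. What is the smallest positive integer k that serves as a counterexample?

k = 7

We need the least positive integer k for which k² - 5k + 11 is not prime.
The first 6 eligible values, up to k = 6, all satisfy the conclusion.
k = 7: k² - 5k + 11 = 25 = 5 × 5, composite.
So k = 7 is the smallest counterexample.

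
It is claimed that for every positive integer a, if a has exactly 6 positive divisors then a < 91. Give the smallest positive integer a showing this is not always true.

a = 92

Check each positive integer a in order until a has exactly 6 positive divisors but the claim fails.
The first 13 eligible values, up to a = 76, all satisfy the conclusion.
a = 92: τ(92) = 6; 92 ≥ 91.
Thus a = 92 disproves the claim, and no smaller a works.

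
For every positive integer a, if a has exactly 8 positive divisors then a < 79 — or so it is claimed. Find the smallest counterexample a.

a = 88

Check each positive integer a in order until a has exactly 8 positive divisors but the claim fails.
The first 9 eligible values, up to a = 78, all satisfy the conclusion.
a = 88: τ(88) = 8; 88 ≥ 79.
Thus a = 88 disproves the claim, and no smaller a works.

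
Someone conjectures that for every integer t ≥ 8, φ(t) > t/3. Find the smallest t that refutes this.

We need the least integer t ≥ 8 for which the claim fails.
For t = 8, 9, 10, 11 the conclusion holds.
t = 12: φ(12) = 4 and 12/3 = 4, so φ(12) ≤ 12/3.

t = 12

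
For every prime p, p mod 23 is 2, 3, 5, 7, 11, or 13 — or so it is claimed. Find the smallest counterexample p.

p = 17

Check each prime p in order until the claim fails.
The first 6 eligible values, up to p = 13, all satisfy the conclusion.
p = 17: 17 mod 23 = 17 — not in {2, 3, 5, 7, 11, 13}.
Hence p = 17 is a counterexample.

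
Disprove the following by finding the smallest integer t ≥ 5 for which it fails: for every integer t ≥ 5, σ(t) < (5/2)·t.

t = 24

A counterexample is any integer t ≥ 5 such that the claim fails; we check each in order.
For t = 5, 6, 7, 8, …, 21, 22, 23 the conclusion holds.
t = 24: σ(24) = 60; 60 ≥ 60.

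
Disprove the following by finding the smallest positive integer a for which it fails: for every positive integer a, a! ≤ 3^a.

a = 7

A counterexample is any positive integer a such that a! > 3^a; we check each in order.
For a = 1, 2, 3, 4, 5, 6 the conclusion holds.
a = 7: a! = 5040 and 3^a = 2187, so 5040 > 2187.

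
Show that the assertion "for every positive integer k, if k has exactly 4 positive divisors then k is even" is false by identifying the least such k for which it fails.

Check each positive integer k in order until k has exactly 4 positive divisors but k is odd.
k = 6: divisors of 6: 1, 2, 3, 6; 6 is even.
k = 8: divisors of 8: 1, 2, 4, 8; 8 is even.
k = 10: divisors of 10: 1, 2, 5, 10; 10 is even.
k = 14: divisors of 14: 1, 2, 7, 14; 14 is even.
k = 15: divisors of 15: 1, 3, 5, 15; 15 is odd.

k = 15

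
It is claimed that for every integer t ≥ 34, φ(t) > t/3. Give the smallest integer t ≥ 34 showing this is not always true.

t = 36

t = 34: φ(34) = 16 and 34/3 = 34/3, so φ(34) > 34/3.
t = 35: φ(35) = 24 and 35/3 = 35/3, so φ(35) > 35/3.
t = 36: φ(36) = 12 and 36/3 = 12, so φ(36) ≤ 36/3.
So t = 36 is the smallest counterexample.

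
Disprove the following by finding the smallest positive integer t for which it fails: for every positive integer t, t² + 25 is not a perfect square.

Check each positive integer t in order until t² + 25 is a perfect square.
For t = 1, 2, 3, 4, …, 9, 10, 11 the conclusion holds.
t = 12: 12² + 25 = 169 = 13², a perfect square.

t = 12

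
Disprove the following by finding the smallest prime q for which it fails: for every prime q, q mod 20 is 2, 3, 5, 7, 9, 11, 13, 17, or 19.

We need the least prime q for which the claim fails.
The first 12 eligible values, up to q = 37, all satisfy the conclusion.
q = 41: 41 mod 20 = 1 — not in {2, 3, 5, 7, 9, 11, 13, 17, 19}.

q = 41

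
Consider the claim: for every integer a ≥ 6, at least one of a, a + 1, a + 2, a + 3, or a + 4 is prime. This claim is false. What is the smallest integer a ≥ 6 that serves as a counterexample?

Check each integer a ≥ 6 in order until a, a + 1, a + 2, a + 3, a + 4 are all composite.
The first 18 eligible values, up to a = 23, all satisfy the conclusion.
a = 24: 24 = 2 × 12; 25 = 5 × 5; 26 = 2 × 13; 27 = 3 × 9; 28 = 2 × 14 — all composite.
Hence a = 24 is a counterexample.

a = 24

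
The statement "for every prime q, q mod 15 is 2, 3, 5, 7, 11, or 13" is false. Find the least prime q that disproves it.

q = 19

We need the least prime q for which the claim fails.
q = 2: 2 mod 15 = 2.
q = 3: 3 mod 15 = 3.
q = 5: 5 mod 15 = 5.
q = 7: 7 mod 15 = 7.
q = 11: 11 mod 15 = 11.
q = 13: 13 mod 15 = 13.
q = 17: 17 mod 15 = 2.
q = 19: 19 mod 15 = 4 — not in {2, 3, 5, 7, 11, 13}.
Thus q = 19 disproves the claim, and no smaller q works.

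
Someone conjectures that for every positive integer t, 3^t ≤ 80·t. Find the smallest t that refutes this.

Check each positive integer t in order until 3^t > 80·t.
The first 5 eligible values, up to t = 5, all satisfy the conclusion.
t = 6: 3^t = 729 and 80·t = 480, so 729 > 480.
Thus t = 6 disproves the claim, and no smaller t works.

t = 6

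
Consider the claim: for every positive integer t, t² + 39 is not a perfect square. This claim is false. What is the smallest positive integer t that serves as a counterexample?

Check each positive integer t in order until t² + 39 is a perfect square.
For t = 1, 2, 3, 4 the conclusion holds.
t = 5: 5² + 39 = 64 = 8², a perfect square.
So t = 5 is the smallest counterexample.

t = 5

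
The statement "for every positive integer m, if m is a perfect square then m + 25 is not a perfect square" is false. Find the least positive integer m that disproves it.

A counterexample is any positive integer m such that m is a perfect square but m + 25 is a perfect square; we check each in order.
The first 11 eligible values, up to m = 121, all satisfy the conclusion.
m = 144: 144 = 12² and 144 + 25 = 169 = 13².
So m = 144 is the smallest counterexample.

m = 144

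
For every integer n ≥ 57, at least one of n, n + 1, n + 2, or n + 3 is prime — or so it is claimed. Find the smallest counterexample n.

n = 62

Check each integer n ≥ 57 in order until n, n + 1, n + 2, n + 3 are all composite.
For n = 57, 58, 59, 60, 61 the conclusion holds.
n = 62: 62 = 2 × 31; 63 = 3 × 21; 64 = 2 × 32; 65 = 5 × 13 — all composite.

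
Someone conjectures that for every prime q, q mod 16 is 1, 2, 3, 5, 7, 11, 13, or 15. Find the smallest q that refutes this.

q = 41

A counterexample is any prime q such that the claim fails; we check each in order.
The first 12 eligible values, up to q = 37, all satisfy the conclusion.
q = 41: 41 mod 16 = 9 — not in {1, 2, 3, 5, 7, 11, 13, 15}.
Thus q = 41 disproves the claim, and no smaller q works.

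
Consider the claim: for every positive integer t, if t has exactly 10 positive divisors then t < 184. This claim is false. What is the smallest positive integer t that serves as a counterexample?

A counterexample is any positive integer t such that t has exactly 10 positive divisors but the claim fails; we check each in order.
t = 48: τ(48) = 10; 48 < 184.
t = 80: τ(80) = 10; 80 < 184.
t = 112: τ(112) = 10; 112 < 184.
t = 162: τ(162) = 10; 162 < 184.
t = 176: τ(176) = 10; 176 < 184.
t = 208: τ(208) = 10; 208 ≥ 184.
So t = 208 is the smallest counterexample.

t = 208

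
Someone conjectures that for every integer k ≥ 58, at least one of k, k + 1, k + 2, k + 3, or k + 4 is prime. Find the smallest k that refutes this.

k = 62

A counterexample is any integer k ≥ 58 such that k, k + 1, k + 2, k + 3, k + 4 are all composite; we check each in order.
k = 58: 59 is prime.
k = 59: 59 is prime.
k = 60: 61 is prime.
k = 61: 61 is prime.
k = 62: 62 = 2 × 31; 63 = 3 × 21; 64 = 2 × 32; 65 = 5 × 13; 66 = 2 × 33 — all composite.
Hence k = 62 is a counterexample.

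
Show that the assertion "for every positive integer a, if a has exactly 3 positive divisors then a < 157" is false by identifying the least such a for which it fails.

The first 5 eligible values, up to a = 121, all satisfy the conclusion.
a = 169: τ(169) = 3; 169 ≥ 157.

a = 169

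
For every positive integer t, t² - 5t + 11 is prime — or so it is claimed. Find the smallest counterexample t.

t = 7

t = 1: t² - 5t + 11 = 7, prime.
t = 2: t² - 5t + 11 = 5, prime.
t = 3: t² - 5t + 11 = 5, prime.
t = 4: t² - 5t + 11 = 7, prime.
t = 5: t² - 5t + 11 = 11, prime.
t = 6: t² - 5t + 11 = 17, prime.
t = 7: t² - 5t + 11 = 25 = 5 × 5, composite.
So t = 7 is the smallest counterexample.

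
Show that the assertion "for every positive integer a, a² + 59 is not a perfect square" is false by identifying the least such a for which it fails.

For a = 1, 2, 3, 4, …, 26, 27, 28 the conclusion holds.
a = 29: 29² + 59 = 900 = 30², a perfect square.
Thus a = 29 disproves the claim, and no smaller a works.

a = 29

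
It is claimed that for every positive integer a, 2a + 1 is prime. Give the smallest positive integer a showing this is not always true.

For a = 1, 2, 3 the conclusion holds.
a = 4: 2a + 1 = 9 = 3 × 3, composite.

a = 4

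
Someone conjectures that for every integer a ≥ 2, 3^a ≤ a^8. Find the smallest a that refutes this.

A counterexample is any integer a ≥ 2 such that 3^a > a^8; we check each in order.
The first 21 eligible values, up to a = 22, all satisfy the conclusion.
a = 23: 3^a = 94143178827 and a^8 = 78310985281, so 94143178827 > 78310985281.
Thus a = 23 disproves the claim, and no smaller a works.

a = 23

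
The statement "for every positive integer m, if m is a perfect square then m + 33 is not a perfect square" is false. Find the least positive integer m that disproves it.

We need the least positive integer m for which m is a perfect square but m + 33 is a perfect square.
For m = 1, 4, 9 the conclusion holds.
m = 16: 16 = 4² and 16 + 33 = 49 = 7².

m = 16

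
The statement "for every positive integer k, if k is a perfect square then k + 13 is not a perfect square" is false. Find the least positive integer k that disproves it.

k = 36

Check each positive integer k in order until k is a perfect square but k + 13 is a perfect square.
k = 1: 1 + 13 = 14, not a perfect square.
k = 4: 4 + 13 = 17, not a perfect square.
k = 9: 9 + 13 = 22, not a perfect square.
k = 16: 16 + 13 = 29, not a perfect square.
k = 25: 25 + 13 = 38, not a perfect square.
k = 36: 36 = 6² and 36 + 13 = 49 = 7².
Hence k = 36 is a counterexample.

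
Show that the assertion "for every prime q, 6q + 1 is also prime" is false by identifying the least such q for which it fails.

q = 19

We need the least prime q for which 6q + 1 is not prime.
For q = 2, 3, 5, 7, 11, 13, 17 the conclusion holds.
q = 19: 6q + 1 = 115 = 5 × 23, not prime.
Hence q = 19 is a counterexample.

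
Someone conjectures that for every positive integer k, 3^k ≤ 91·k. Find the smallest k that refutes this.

For k = 1, 2, 3, 4, 5 the conclusion holds.
k = 6: 3^k = 729 and 91·k = 546, so 729 > 546.
Hence k = 6 is a counterexample.

k = 6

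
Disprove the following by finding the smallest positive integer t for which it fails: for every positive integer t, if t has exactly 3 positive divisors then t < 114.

t = 121

We need the least positive integer t for which t has exactly 3 positive divisors but the claim fails.
t = 4: τ(4) = 3; 4 < 114.
t = 9: τ(9) = 3; 9 < 114.
t = 25: τ(25) = 3; 25 < 114.
t = 49: τ(49) = 3; 49 < 114.
t = 121: τ(121) = 3; 121 ≥ 114.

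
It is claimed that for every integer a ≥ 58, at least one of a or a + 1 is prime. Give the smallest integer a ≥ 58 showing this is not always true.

a = 62

A counterexample is any integer a ≥ 58 such that a, a + 1 are both composite; we check each in order.
For a = 58, 59, 60, 61 the conclusion holds.
a = 62: 62 = 2 × 31; 63 = 3 × 21 — both composite.
So a = 62 is the smallest counterexample.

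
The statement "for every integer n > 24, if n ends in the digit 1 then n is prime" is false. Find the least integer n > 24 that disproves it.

n = 51

Check each integer n > 24 in order until n ends in the digit 1 but n is not prime.
For n = 31, 41 the conclusion holds.
n = 51: 51 ends in 1; 51 = 3 × 17, composite.
Thus n = 51 disproves the claim, and no smaller n works.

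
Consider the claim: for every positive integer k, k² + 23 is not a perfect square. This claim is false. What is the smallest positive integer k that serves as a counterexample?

A counterexample is any positive integer k such that k² + 23 is a perfect square; we check each in order.
For k = 1, 2, 3, 4, 5, 6, 7, 8, 9, 10 the conclusion holds.
k = 11: 11² + 23 = 144 = 12², a perfect square.
So k = 11 is the smallest counterexample.

k = 11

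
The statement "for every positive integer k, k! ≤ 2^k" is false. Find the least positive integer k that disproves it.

k = 4

We need the least positive integer k for which k! > 2^k.
k = 1: k! = 1 and 2^k = 2, so 1 ≤ 2.
k = 2: k! = 2 and 2^k = 4, so 2 ≤ 4.
k = 3: k! = 6 and 2^k = 8, so 6 ≤ 8.
k = 4: k! = 24 and 2^k = 16, so 24 > 16.
Hence k = 4 is a counterexample.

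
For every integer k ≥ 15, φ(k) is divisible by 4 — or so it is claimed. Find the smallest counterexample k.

k = 18

Check each integer k ≥ 15 in order until φ(k) is not divisible by 4.
k = 15: φ(15) = 8; 8 mod 4 = 0.
k = 16: φ(16) = 8; 8 mod 4 = 0.
k = 17: φ(17) = 16; 16 mod 4 = 0.
k = 18: φ(18) = 6; 6 mod 4 = 2.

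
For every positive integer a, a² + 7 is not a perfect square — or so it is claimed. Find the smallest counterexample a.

We need the least positive integer a for which a² + 7 is a perfect square.
a = 1: 1² + 7 = 8, not a perfect square.
a = 2: 2² + 7 = 11, not a perfect square.
a = 3: 3² + 7 = 16 = 4², a perfect square.
So a = 3 is the smallest counterexample.

a = 3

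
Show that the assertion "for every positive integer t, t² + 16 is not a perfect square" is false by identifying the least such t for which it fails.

We need the least positive integer t for which t² + 16 is a perfect square.
t = 1: 1² + 16 = 17, not a perfect square.
t = 2: 2² + 16 = 20, not a perfect square.
t = 3: 3² + 16 = 25 = 5², a perfect square.
Hence t = 3 is a counterexample.

t = 3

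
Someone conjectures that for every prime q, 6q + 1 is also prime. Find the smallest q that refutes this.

q = 2: 6q + 1 = 13, prime.
q = 3: 6q + 1 = 19, prime.
q = 5: 6q + 1 = 31, prime.
q = 7: 6q + 1 = 43, prime.
q = 11: 6q + 1 = 67, prime.
q = 13: 6q + 1 = 79, prime.
q = 17: 6q + 1 = 103, prime.
q = 19: 6q + 1 = 115 = 5 × 23, not prime.

q = 19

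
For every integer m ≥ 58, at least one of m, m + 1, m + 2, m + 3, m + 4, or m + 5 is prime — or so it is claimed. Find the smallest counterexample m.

We need the least integer m ≥ 58 for which m, m + 1, m + 2, m + 3, m + 4, m + 5 are all composite.
The first 32 eligible values, up to m = 89, all satisfy the conclusion.
m = 90: 90 = 2 × 45; 91 = 7 × 13; 92 = 2 × 46; 93 = 3 × 31; 94 = 2 × 47; 95 = 5 × 19 — all composite.
So m = 90 is the smallest counterexample.

m = 90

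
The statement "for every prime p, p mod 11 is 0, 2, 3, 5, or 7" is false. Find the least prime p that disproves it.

Check each prime p in order until the claim fails.
For p = 2, 3, 5, 7, 11, 13 the conclusion holds.
p = 17: 17 mod 11 = 6 — not in {0, 2, 3, 5, 7}.
Thus p = 17 disproves the claim, and no smaller p works.

p = 17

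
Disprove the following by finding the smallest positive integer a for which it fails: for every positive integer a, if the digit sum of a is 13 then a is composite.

a = 67

We need the least positive integer a for which the digit sum of a is 13 but a is prime.
For a = 49, 58 the conclusion holds.
a = 67: digit sum 13; 67 is prime, not composite.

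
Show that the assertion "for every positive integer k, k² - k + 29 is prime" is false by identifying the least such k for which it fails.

k = 1: k² - k + 29 = 29, prime.
k = 2: k² - k + 29 = 31, prime.
k = 3: k² - k + 29 = 35 = 5 × 7, composite.

k = 3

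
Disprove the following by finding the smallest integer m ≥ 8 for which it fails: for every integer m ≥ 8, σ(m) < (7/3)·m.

Check each integer m ≥ 8 in order until the claim fails.
For m = 8, 9, 10, 11 the conclusion holds.
m = 12: σ(12) = 28; 28 ≥ 28.

m = 12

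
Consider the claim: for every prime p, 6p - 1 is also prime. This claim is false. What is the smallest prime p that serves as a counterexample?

p = 2: 6p - 1 = 11, prime.
p = 3: 6p - 1 = 17, prime.
p = 5: 6p - 1 = 29, prime.
p = 7: 6p - 1 = 41, prime.
p = 11: 6p - 1 = 65 = 5 × 13, not prime.

p = 11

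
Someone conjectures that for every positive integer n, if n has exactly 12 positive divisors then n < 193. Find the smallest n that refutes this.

Check each positive integer n in order until n has exactly 12 positive divisors but the claim fails.
For n = 60, 72, 84, 90, …, 150, 156, 160 the conclusion holds.
n = 198: τ(198) = 12; 198 ≥ 193.

n = 198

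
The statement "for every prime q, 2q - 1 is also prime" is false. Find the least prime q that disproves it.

q = 2: 2q - 1 = 3, prime.
q = 3: 2q - 1 = 5, prime.
q = 5: 2q - 1 = 9 = 3 × 3, not prime.

q = 5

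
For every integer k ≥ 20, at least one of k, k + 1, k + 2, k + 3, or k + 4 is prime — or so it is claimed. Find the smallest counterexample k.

We need the least integer k ≥ 20 for which k, k + 1, k + 2, k + 3, k + 4 are all composite.
k = 20: 23 is prime.
k = 21: 23 is prime.
k = 22: 23 is prime.
k = 23: 23 is prime.
k = 24: 24 = 2 × 12; 25 = 5 × 5; 26 = 2 × 13; 27 = 3 × 9; 28 = 2 × 14 — all composite.

k = 24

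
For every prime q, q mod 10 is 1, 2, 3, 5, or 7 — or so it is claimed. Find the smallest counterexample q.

Check each prime q in order until the claim fails.
The first 7 eligible values, up to q = 17, all satisfy the conclusion.
q = 19: 19 mod 10 = 9 — not in {1, 2, 3, 5, 7}.

q = 19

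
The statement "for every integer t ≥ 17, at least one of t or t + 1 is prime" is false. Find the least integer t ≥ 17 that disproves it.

t = 20

t = 17: 17 is prime.
t = 18: 19 is prime.
t = 19: 19 is prime.
t = 20: 20 = 2 × 10; 21 = 3 × 7 — both composite.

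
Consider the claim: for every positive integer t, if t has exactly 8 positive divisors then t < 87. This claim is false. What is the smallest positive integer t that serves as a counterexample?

t = 88

For t = 24, 30, 40, 42, 54, 56, 66, 70, 78 the conclusion holds.
t = 88: τ(88) = 8; 88 ≥ 87.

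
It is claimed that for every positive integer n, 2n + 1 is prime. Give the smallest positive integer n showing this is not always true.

n = 4

Check each positive integer n in order until 2n + 1 is not prime.
n = 1: 2n + 1 = 3, prime.
n = 2: 2n + 1 = 5, prime.
n = 3: 2n + 1 = 7, prime.
n = 4: 2n + 1 = 9 = 3 × 3, composite.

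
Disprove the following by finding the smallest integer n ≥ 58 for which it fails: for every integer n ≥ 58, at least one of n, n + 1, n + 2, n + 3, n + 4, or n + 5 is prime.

n = 90

The first 32 eligible values, up to n = 89, all satisfy the conclusion.
n = 90: 90 = 2 × 45; 91 = 7 × 13; 92 = 2 × 46; 93 = 3 × 31; 94 = 2 × 47; 95 = 5 × 19 — all composite.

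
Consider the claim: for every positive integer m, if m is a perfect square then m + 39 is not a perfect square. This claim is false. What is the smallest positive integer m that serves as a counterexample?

m = 25

We need the least positive integer m for which m is a perfect square but m + 39 is a perfect square.
m = 1: 1 + 39 = 40, not a perfect square.
m = 4: 4 + 39 = 43, not a perfect square.
m = 9: 9 + 39 = 48, not a perfect square.
m = 16: 16 + 39 = 55, not a perfect square.
m = 25: 25 = 5² and 25 + 39 = 64 = 8².
Thus m = 25 disproves the claim, and no smaller m works.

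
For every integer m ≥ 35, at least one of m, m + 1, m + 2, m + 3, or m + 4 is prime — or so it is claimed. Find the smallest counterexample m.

m = 48

A counterexample is any integer m ≥ 35 such that m, m + 1, m + 2, m + 3, m + 4 are all composite; we check each in order.
For m = 35, 36, 37, 38, …, 45, 46, 47 the conclusion holds.
m = 48: 48 = 2 × 24; 49 = 7 × 7; 50 = 2 × 25; 51 = 3 × 17; 52 = 2 × 26 — all composite.
So m = 48 is the smallest counterexample.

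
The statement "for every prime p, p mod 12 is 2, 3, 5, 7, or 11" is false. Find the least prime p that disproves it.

p = 13

Check each prime p in order until the claim fails.
For p = 2, 3, 5, 7, 11 the conclusion holds.
p = 13: 13 mod 12 = 1 — not in {2, 3, 5, 7, 11}.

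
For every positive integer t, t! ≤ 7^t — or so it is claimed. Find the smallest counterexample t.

For t = 1, 2, 3, 4, …, 14, 15, 16 the conclusion holds.
t = 17: t! = 355687428096000 and 7^t = 232630513987207, so 355687428096000 > 232630513987207.

t = 17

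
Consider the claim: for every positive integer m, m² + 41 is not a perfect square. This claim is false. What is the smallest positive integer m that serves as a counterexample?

m = 20

For m = 1, 2, 3, 4, …, 17, 18, 19 the conclusion holds.
m = 20: 20² + 41 = 441 = 21², a perfect square.
Thus m = 20 disproves the claim, and no smaller m works.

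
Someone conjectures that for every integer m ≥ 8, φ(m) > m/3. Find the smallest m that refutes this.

We need the least integer m ≥ 8 for which the claim fails.
For m = 8, 9, 10, 11 the conclusion holds.
m = 12: φ(12) = 4 and 12/3 = 4, so φ(12) ≤ 12/3.
So m = 12 is the smallest counterexample.

m = 12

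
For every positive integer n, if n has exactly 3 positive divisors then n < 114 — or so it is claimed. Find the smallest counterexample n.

We need the least positive integer n for which n has exactly 3 positive divisors but the claim fails.
For n = 4, 9, 25, 49 the conclusion holds.
n = 121: τ(121) = 3; 121 ≥ 114.
Thus n = 121 disproves the claim, and no smaller n works.

n = 121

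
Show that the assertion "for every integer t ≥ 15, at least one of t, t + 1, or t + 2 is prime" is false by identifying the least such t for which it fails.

Check each integer t ≥ 15 in order until t, t + 1, t + 2 are all composite.
The first 5 eligible values, up to t = 19, all satisfy the conclusion.
t = 20: 20 = 2 × 10; 21 = 3 × 7; 22 = 2 × 11 — all composite.
Thus t = 20 disproves the claim, and no smaller t works.

t = 20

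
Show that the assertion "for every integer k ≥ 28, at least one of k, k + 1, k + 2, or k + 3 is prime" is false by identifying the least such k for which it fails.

We need the least integer k ≥ 28 for which k, k + 1, k + 2, k + 3 are all composite.
k = 28: 29 is prime.
k = 29: 29 is prime.
k = 30: 31 is prime.
k = 31: 31 is prime.
k = 32: 32 = 2 × 16; 33 = 3 × 11; 34 = 2 × 17; 35 = 5 × 7 — all composite.

k = 32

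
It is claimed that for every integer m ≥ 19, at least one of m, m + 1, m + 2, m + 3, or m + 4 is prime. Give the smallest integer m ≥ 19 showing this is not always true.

m = 19: 19 is prime.
m = 20: 23 is prime.
m = 21: 23 is prime.
m = 22: 23 is prime.
m = 23: 23 is prime.
m = 24: 24 = 2 × 12; 25 = 5 × 5; 26 = 2 × 13; 27 = 3 × 9; 28 = 2 × 14 — all composite.
Hence m = 24 is a counterexample.

m = 24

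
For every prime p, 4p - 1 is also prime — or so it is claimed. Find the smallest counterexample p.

p = 7

Check each prime p in order until 4p - 1 is not prime.
p = 2: 4p - 1 = 7, prime.
p = 3: 4p - 1 = 11, prime.
p = 5: 4p - 1 = 19, prime.
p = 7: 4p - 1 = 27 = 3 × 9, not prime.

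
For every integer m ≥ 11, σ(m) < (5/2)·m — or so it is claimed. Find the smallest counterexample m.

m = 24

A counterexample is any integer m ≥ 11 such that the claim fails; we check each in order.
For m = 11, 12, 13, 14, …, 21, 22, 23 the conclusion holds.
m = 24: σ(24) = 60; 60 ≥ 60.
Thus m = 24 disproves the claim, and no smaller m works.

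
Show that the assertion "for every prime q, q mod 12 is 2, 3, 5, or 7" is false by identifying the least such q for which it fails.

Check each prime q in order until the claim fails.
For q = 2, 3, 5, 7 the conclusion holds.
q = 11: 11 mod 12 = 11 — not in {2, 3, 5, 7}.
Hence q = 11 is a counterexample.

q = 11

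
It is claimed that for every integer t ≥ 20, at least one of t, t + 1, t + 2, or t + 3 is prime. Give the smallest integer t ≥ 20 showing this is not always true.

We need the least integer t ≥ 20 for which t, t + 1, t + 2, t + 3 are all composite.
The first 4 eligible values, up to t = 23, all satisfy the conclusion.
t = 24: 24 = 2 × 12; 25 = 5 × 5; 26 = 2 × 13; 27 = 3 × 9 — all composite.

t = 24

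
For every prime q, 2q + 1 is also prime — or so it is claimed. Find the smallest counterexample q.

Check each prime q in order until 2q + 1 is not prime.
For q = 2, 3, 5 the conclusion holds.
q = 7: 2q + 1 = 15 = 3 × 5, not prime.
So q = 7 is the smallest counterexample.

q = 7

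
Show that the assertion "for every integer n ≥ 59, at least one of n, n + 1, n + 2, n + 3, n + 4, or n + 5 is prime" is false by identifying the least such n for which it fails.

n = 90

For n = 59, 60, 61, 62, …, 87, 88, 89 the conclusion holds.
n = 90: 90 = 2 × 45; 91 = 7 × 13; 92 = 2 × 46; 93 = 3 × 31; 94 = 2 × 47; 95 = 5 × 19 — all composite.
Thus n = 90 disproves the claim, and no smaller n works.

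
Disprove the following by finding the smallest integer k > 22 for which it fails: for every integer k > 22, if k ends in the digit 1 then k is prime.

A counterexample is any integer k > 22 such that k ends in the digit 1 but k is not prime; we check each in order.
For k = 31, 41 the conclusion holds.
k = 51: 51 ends in 1; 51 = 3 × 17, composite.
Hence k = 51 is a counterexample.

k = 51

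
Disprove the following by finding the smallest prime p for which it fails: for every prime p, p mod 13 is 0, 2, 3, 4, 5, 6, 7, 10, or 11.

p = 47

We need the least prime p for which the claim fails.
For p = 2, 3, 5, 7, …, 37, 41, 43 the conclusion holds.
p = 47: 47 mod 13 = 8 — not in {0, 2, 3, 4, 5, 6, 7, 10, 11}.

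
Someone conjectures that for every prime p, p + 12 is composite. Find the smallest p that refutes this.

We need the least prime p for which p + 12 is prime.
For p = 2, 3 the conclusion holds.
p = 5: p + 12 = 17, prime — not composite.

p = 5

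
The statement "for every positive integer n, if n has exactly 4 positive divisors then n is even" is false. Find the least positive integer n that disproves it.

Check each positive integer n in order until n has exactly 4 positive divisors but n is odd.
n = 6: divisors of 6: 1, 2, 3, 6; 6 is even.
n = 8: divisors of 8: 1, 2, 4, 8; 8 is even.
n = 10: divisors of 10: 1, 2, 5, 10; 10 is even.
n = 14: divisors of 14: 1, 2, 7, 14; 14 is even.
n = 15: divisors of 15: 1, 3, 5, 15; 15 is odd.

n = 15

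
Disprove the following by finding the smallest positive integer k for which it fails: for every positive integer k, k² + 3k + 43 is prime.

Check each positive integer k in order until k² + 3k + 43 is not prime.
The first 38 eligible values, up to k = 38, all satisfy the conclusion.
k = 39: k² + 3k + 43 = 1681 = 41 × 41, composite.
Thus k = 39 disproves the claim, and no smaller k works.

k = 39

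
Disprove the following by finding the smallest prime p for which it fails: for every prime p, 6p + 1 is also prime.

For p = 2, 3, 5, 7, 11, 13, 17 the conclusion holds.
p = 19: 6p + 1 = 115 = 5 × 23, not prime.

p = 19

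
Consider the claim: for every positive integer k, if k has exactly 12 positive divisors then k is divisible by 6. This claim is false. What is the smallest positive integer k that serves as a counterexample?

Check each positive integer k in order until k has exactly 12 positive divisors but k is not divisible by 6.
k = 60: τ(60) = 12; 60 mod 6 = 0.
k = 72: τ(72) = 12; 72 mod 6 = 0.
k = 84: τ(84) = 12; 84 mod 6 = 0.
k = 90: τ(90) = 12; 90 mod 6 = 0.
k = 96: τ(96) = 12; 96 mod 6 = 0.
k = 108: τ(108) = 12; 108 mod 6 = 0.
k = 126: τ(126) = 12; 126 mod 6 = 0.
k = 132: τ(132) = 12; 132 mod 6 = 0.
k = 140: τ(140) = 12; 140 mod 6 = 2.

k = 140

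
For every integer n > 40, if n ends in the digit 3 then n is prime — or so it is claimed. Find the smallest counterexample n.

n = 43: 43 ends in 3 and is prime.
n = 53: 53 ends in 3 and is prime.
n = 63: 63 ends in 3; 63 = 3 × 21, composite.

n = 63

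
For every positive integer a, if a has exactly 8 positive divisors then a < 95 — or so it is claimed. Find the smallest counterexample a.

A counterexample is any positive integer a such that a has exactly 8 positive divisors but the claim fails; we check each in order.
For a = 24, 30, 40, 42, 54, 56, 66, 70, 78, 88 the conclusion holds.
a = 102: τ(102) = 8; 102 ≥ 95.
Hence a = 102 is a counterexample.

a = 102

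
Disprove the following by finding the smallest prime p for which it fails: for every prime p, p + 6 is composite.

p = 5

A counterexample is any prime p such that p + 6 is prime; we check each in order.
p = 2: p + 6 = 8 = 2 × 4, composite.
p = 3: p + 6 = 9 = 3 × 3, composite.
p = 5: p + 6 = 11, prime — not composite.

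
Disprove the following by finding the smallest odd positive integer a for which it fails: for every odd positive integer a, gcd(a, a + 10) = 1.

We need the least odd positive integer a for which gcd(a, a + 10) > 1.
a = 1: gcd(1, 11) = 1.
a = 3: gcd(3, 13) = 1.
a = 5: gcd(5, 15) = 5.

a = 5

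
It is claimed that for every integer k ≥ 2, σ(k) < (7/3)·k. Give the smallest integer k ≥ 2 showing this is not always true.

We need the least integer k ≥ 2 for which the claim fails.
The first 10 eligible values, up to k = 11, all satisfy the conclusion.
k = 12: σ(12) = 28; 28 ≥ 28.
Hence k = 12 is a counterexample.

k = 12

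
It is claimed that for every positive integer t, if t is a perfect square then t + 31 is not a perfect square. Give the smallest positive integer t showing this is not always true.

The first 14 eligible values, up to t = 196, all satisfy the conclusion.
t = 225: 225 = 15² and 225 + 31 = 256 = 16².
Thus t = 225 disproves the claim, and no smaller t works.

t = 225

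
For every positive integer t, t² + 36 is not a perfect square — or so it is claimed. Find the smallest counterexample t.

t = 8

A counterexample is any positive integer t such that t² + 36 is a perfect square; we check each in order.
The first 7 eligible values, up to t = 7, all satisfy the conclusion.
t = 8: 8² + 36 = 100 = 10², a perfect square.
So t = 8 is the smallest counterexample.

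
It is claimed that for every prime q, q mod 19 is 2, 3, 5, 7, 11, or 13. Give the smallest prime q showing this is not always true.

The first 6 eligible values, up to q = 13, all satisfy the conclusion.
q = 17: 17 mod 19 = 17 — not in {2, 3, 5, 7, 11, 13}.
Hence q = 17 is a counterexample.

q = 17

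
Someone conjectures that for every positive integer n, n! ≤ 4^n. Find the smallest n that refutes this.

A counterexample is any positive integer n such that n! > 4^n; we check each in order.
The first 8 eligible values, up to n = 8, all satisfy the conclusion.
n = 9: n! = 362880 and 4^n = 262144, so 362880 > 262144.
Hence n = 9 is a counterexample.

n = 9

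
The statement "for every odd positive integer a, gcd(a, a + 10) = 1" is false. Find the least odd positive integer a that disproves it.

We need the least odd positive integer a for which gcd(a, a + 10) > 1.
For a = 1, 3 the conclusion holds.
a = 5: gcd(5, 15) = 5.
Thus a = 5 disproves the claim, and no smaller a works.

a = 5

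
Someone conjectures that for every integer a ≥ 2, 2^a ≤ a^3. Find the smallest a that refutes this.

A counterexample is any integer a ≥ 2 such that 2^a > a^3; we check each in order.
The first 8 eligible values, up to a = 9, all satisfy the conclusion.
a = 10: 2^a = 1024 and a^3 = 1000, so 1024 > 1000.

a = 10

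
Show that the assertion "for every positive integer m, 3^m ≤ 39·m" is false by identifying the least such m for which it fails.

A counterexample is any positive integer m such that 3^m > 39·m; we check each in order.
The first 4 eligible values, up to m = 4, all satisfy the conclusion.
m = 5: 3^m = 243 and 39·m = 195, so 243 > 195.

m = 5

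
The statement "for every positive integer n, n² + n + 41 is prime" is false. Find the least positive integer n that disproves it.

For n = 1, 2, 3, 4, …, 37, 38, 39 the conclusion holds.
n = 40: n² + n + 41 = 1681 = 41 × 41, composite.
So n = 40 is the smallest counterexample.

n = 40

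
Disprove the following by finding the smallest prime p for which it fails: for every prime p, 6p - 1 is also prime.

A counterexample is any prime p such that 6p - 1 is not prime; we check each in order.
The first 4 eligible values, up to p = 7, all satisfy the conclusion.
p = 11: 6p - 1 = 65 = 5 × 13, not prime.
Hence p = 11 is a counterexample.

p = 11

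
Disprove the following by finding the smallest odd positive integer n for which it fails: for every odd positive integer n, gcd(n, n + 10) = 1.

For n = 1, 3 the conclusion holds.
n = 5: gcd(5, 15) = 5.

n = 5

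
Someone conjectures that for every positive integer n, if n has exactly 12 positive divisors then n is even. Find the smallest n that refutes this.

A counterexample is any positive integer n such that n has exactly 12 positive divisors but n is odd; we check each in order.
For n = 60, 72, 84, 90, …, 294, 306, 308 the conclusion holds.
n = 315: divisors of 315: 12 divisors; 315 is odd.

n = 315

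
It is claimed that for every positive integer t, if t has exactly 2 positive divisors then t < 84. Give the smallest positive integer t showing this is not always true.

For t = 2, 3, 5, 7, …, 73, 79, 83 the conclusion holds.
t = 89: τ(89) = 2; 89 ≥ 84.
Thus t = 89 disproves the claim, and no smaller t works.

t = 89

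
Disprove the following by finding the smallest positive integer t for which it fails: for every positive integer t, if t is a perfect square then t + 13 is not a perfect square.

t = 36

For t = 1, 4, 9, 16, 25 the conclusion holds.
t = 36: 36 = 6² and 36 + 13 = 49 = 7².
Hence t = 36 is a counterexample.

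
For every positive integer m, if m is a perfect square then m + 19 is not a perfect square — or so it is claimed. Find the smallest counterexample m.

m = 81

For m = 1, 4, 9, 16, 25, 36, 49, 64 the conclusion holds.
m = 81: 81 = 9² and 81 + 19 = 100 = 10².
So m = 81 is the smallest counterexample.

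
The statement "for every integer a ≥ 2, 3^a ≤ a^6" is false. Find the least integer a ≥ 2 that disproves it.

Check each integer a ≥ 2 in order until 3^a > a^6.
For a = 2, 3, 4, 5, …, 12, 13, 14 the conclusion holds.
a = 15: 3^a = 14348907 and a^6 = 11390625, so 14348907 > 11390625.
So a = 15 is the smallest counterexample.

a = 15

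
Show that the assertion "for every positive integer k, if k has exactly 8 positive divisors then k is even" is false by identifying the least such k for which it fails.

The first 12 eligible values, up to k = 104, all satisfy the conclusion.
k = 105: divisors of 105: 1, 3, 5, 7, 15, 21, 35, 105; 105 is odd.

k = 105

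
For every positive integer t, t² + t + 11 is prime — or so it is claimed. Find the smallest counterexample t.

We need the least positive integer t for which t² + t + 11 is not prime.
The first 9 eligible values, up to t = 9, all satisfy the conclusion.
t = 10: t² + t + 11 = 121 = 11 × 11, composite.

t = 10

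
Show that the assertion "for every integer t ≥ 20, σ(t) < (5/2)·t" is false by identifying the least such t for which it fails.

t = 24

A counterexample is any integer t ≥ 20 such that the claim fails; we check each in order.
The first 4 eligible values, up to t = 23, all satisfy the conclusion.
t = 24: σ(24) = 60; 60 ≥ 60.
Thus t = 24 disproves the claim, and no smaller t works.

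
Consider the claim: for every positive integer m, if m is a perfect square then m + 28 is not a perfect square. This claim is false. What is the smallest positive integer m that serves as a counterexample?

We need the least positive integer m for which m is a perfect square but m + 28 is a perfect square.
For m = 1, 4, 9, 16, 25 the conclusion holds.
m = 36: 36 = 6² and 36 + 28 = 64 = 8².
Hence m = 36 is a counterexample.

m = 36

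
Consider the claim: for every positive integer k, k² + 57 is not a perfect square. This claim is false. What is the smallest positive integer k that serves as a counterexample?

We need the least positive integer k for which k² + 57 is a perfect square.
The first 7 eligible values, up to k = 7, all satisfy the conclusion.
k = 8: 8² + 57 = 121 = 11², a perfect square.

k = 8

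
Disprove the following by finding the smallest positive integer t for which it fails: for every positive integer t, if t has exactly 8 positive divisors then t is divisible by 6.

t = 40

Check each positive integer t in order until t has exactly 8 positive divisors but t is not divisible by 6.
For t = 24, 30 the conclusion holds.
t = 40: τ(40) = 8; 40 mod 6 = 4.
Hence t = 40 is a counterexample.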